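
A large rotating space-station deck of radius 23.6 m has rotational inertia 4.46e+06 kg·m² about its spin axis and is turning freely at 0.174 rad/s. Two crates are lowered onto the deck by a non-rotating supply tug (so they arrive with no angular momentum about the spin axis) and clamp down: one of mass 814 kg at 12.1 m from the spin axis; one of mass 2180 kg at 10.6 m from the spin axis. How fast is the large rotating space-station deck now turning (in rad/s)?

ω_f ≈ 0.161 rad/s

No external torque acts about the spin axis; L_before = L_after.
Added inertia Σmr² = (814)(12.1)² + (2180)(10.6)² = 3.641e+05 kg·m²; I_f = 4.460e+06 + 3.641e+05 = 4.824e+06 kg·m².
ω_f = I_p ω_i / I_f = (4.460e+06)(0.174) / 4.824e+06 = 0.1609 rad/s.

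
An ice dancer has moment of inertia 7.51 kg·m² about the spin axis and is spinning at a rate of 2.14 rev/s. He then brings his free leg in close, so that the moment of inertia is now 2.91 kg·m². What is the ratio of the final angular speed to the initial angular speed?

No external torque acts about the spin axis, so angular momentum is conserved.
ω₂/ω₁ = I₁/I₂ = 7.510 / 2.910 = 2.581.

ω₂/ω₁ ≈ 2.58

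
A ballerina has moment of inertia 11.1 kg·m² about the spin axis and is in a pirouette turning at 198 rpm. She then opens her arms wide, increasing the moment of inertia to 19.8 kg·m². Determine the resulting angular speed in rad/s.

ω₂ ≈ 11.6 rad/s

No external torque acts about the spin axis, so angular momentum is conserved.
ω₂ = I₁ω₁ / I₂ = (11.10)(198 rpm) / (19.80) = 111.0 rpm = 11.62 rad/s.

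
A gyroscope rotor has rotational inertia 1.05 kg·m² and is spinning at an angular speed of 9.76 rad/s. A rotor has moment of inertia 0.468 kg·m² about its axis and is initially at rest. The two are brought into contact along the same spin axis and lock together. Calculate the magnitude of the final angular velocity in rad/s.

|ω_f| ≈ 6.75 rad/s

No external torque acts about the common axis, so total angular momentum is conserved.
Taking A's sense as positive: L = (1.050)(9.76) = 10.25 kg·m²·rad/s.
Combined I = 1.050 + 0.4680 = 1.518 kg·m².
ω_f = L / I = 10.25 / 1.518 = 6.751 rad/s.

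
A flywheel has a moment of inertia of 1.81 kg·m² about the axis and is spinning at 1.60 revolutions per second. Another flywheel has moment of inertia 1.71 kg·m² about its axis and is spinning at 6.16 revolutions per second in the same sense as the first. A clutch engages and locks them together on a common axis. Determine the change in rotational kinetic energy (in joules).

The coupling torques are internal; angular momentum about the shared axis is conserved.
Taking A's sense as positive: L = (1.810)(1.60) + (1.710)(6.16) = 13.43 kg·m²·rev/s.
Combined I = 1.810 + 1.710 = 3.520 kg·m².
ω_f = L / I = 13.43 / 3.520 = 3.815 rev/s.
KE_i = ½ΣIω² = 1372 J; KE_f = ½(3.520)(23.97)² = 1011 J.

ΔKE ≈ -361 J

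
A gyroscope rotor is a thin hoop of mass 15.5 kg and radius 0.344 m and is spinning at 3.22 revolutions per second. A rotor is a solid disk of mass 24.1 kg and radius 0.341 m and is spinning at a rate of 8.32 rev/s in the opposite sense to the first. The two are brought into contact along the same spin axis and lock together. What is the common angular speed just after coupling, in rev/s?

No external torque acts about the common axis, so total angular momentum is conserved.
Moments of inertia: I_A = (15.5)(0.344)² = 1.834 kg·m²; I_B = ½(24.1)(0.341)² = 1.401 kg·m².
Taking A's sense as positive: L = (1.834)(3.22) − (1.401)(8.32) = -5.752 kg·m²·rev/s.
Combined I = 1.834 + 1.401 = 3.235 kg·m².
ω_f = L / I = -5.752 / 3.235 = -1.778 rev/s.

|ω_f| ≈ 1.78 rev/s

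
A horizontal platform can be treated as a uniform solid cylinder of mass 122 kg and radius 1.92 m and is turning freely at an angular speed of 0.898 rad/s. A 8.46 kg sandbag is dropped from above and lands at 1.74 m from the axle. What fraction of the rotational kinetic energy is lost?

The added mass arrives with no angular momentum about the axle, and any external torque about the axle is negligible, so the system's angular momentum is conserved.
I_p = ½(122)(1.92)² = 224.9 kg·m².
Added inertia Σmr² = (8.46)(1.74)² = 25.61 kg·m²; I_f = 224.9 + 25.61 = 250.5 kg·m².
ω_f = I_p ω_i / I_f = (224.9)(0.898) / 250.5 = 0.8062 rad/s.
KE_i = ½(224.9)(0.8980 rad/s)² = 90.67 J; KE_f = ½(250.5)(0.8062)² = 81.40 J.
Fraction lost = 0.1023.

fraction ≈ 0.102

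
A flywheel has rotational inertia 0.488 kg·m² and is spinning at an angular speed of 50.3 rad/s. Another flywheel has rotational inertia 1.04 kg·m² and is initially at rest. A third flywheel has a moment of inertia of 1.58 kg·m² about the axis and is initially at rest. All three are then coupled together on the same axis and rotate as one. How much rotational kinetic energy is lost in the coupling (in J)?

No external torque acts about the common axis, so total angular momentum is conserved.
Taking A's sense as positive: L = (0.4880)(50.3) = 24.55 kg·m²·rad/s.
Combined I = 0.4880 + 1.040 + 1.580 = 3.108 kg·m².
ω_f = L / I = 24.55 / 3.108 = 7.898 rad/s.
KE_i = ½ΣIω² = 617.3 J; KE_f = ½(3.108)(7.898)² = 96.93 J.

ΔKE lost ≈ 520 J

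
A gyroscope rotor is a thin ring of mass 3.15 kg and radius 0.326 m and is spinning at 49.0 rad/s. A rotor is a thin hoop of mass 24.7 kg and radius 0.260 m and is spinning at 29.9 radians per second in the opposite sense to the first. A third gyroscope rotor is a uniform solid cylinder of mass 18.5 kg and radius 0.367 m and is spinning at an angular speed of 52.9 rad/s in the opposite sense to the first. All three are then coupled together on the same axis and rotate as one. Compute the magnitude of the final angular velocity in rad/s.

|ω_f| ≈ 30.6 rad/s

No external torque acts about the common axis, so total angular momentum is conserved.
Moments of inertia: I_A = (3.15)(0.326)² = 0.3348 kg·m²; I_B = (24.7)(0.260)² = 1.670 kg·m²; I_C = ½(18.5)(0.367)² = 1.246 kg·m².
Taking A's sense as positive: L = (0.3348)(49.0) − (1.670)(29.9) − (1.246)(52.9) = -99.43 kg·m²·rad/s.
Combined I = 0.3348 + 1.670 + 1.246 = 3.250 kg·m².
ω_f = L / I = -99.43 / 3.250 = -30.59 rad/s.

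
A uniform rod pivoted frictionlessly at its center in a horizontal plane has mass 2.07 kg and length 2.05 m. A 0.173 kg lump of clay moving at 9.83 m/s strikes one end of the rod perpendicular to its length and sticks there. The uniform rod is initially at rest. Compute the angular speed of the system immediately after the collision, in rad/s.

|ω_f| ≈ 1.92 rad/s

The axle reaction passes through the pivot and exerts no torque about it; angular momentum about the pivot is conserved through the impact.
I_p = (1/12)(2.07)(2.05)² = 0.7249 kg·m². Taking the sense of the lump of clay's angular momentum as positive, L_{lump} = m v R = (0.173)(9.83)(2.05/2) = 1.743 kg·m²/s.
L_i = 0 + 1.743 = 1.743 kg·m²/s.
After sticking, I_f = I_p + m R² = 0.7249 + (0.173)(2.05/2)² = 0.9067 kg·m².
ω_f = L_i / I_f = 1.743 / 0.9067 = 1.922 rad/s.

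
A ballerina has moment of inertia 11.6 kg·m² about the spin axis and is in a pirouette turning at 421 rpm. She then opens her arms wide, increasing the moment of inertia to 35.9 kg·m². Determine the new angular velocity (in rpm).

Angular momentum about the spin axis is conserved since the torque about it is zero.
ω₂ = I₁ω₁ / I₂ = (11.60)(421 rpm) / (35.90) = 136.0 rpm.

ω₂ ≈ 136 rpm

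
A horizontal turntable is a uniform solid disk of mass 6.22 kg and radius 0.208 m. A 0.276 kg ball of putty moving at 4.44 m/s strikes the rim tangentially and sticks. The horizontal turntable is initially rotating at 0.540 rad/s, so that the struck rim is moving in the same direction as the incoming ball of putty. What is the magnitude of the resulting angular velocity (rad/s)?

|ω_f| ≈ 2.24 rad/s

About the axle the impulsive forces during the collision are internal, so angular momentum about that axis is conserved.
I_p = ½(6.22)(0.208)² = 0.1346 kg·m². Taking the sense of the ball of putty's angular momentum as positive, L_{ball} = m v R = (0.276)(4.44)(0.208) = 0.2549 kg·m²/s.
L_i = +I_p ω_p + m v R = +(0.1346)(0.540) + 0.2549 = 0.3275 kg·m²/s.
After sticking, I_f = I_p + m R² = 0.1346 + (0.276)(0.208)² = 0.1465 kg·m².
ω_f = L_i / I_f = 0.3275 / 0.1465 = 2.236 rad/s.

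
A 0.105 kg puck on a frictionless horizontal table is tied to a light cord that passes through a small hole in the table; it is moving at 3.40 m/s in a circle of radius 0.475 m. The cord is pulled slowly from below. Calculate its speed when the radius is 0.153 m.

The only horizontal force on the mass is along the cord (radial), so it exerts no torque about the hole and angular momentum m v r is conserved.
v₂ = v₁ r₁ / r₂ = (3.40)(0.475) / (0.153) = 10.56 m/s.

v₂ ≈ 10.6 m/s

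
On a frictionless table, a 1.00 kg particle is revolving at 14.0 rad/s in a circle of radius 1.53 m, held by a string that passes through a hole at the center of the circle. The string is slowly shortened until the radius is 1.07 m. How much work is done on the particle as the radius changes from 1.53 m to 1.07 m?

The constraining force is radial, so m r² ω about the center is conserved.
ω₂ = ω₁ (r₁/r₂)² = (14.0)(1.53/1.07)² = 28.62 rad/s.
W = ΔKE = ½m(v₂² − v₁²) = 239.6 J.

W ≈ 240 J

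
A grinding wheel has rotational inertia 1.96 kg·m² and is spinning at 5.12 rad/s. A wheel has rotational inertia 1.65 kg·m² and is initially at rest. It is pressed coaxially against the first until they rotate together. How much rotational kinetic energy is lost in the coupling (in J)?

ΔKE lost ≈ 11.7 J

No external torque acts about the common axis, so total angular momentum is conserved.
Taking A's sense as positive: L = (1.960)(5.12) = 10.04 kg·m²·rad/s.
Combined I = 1.960 + 1.650 = 3.610 kg·m².
ω_f = L / I = 10.04 / 3.610 = 2.780 rad/s.
KE_i = ½ΣIω² = 25.69 J; KE_f = ½(3.610)(2.780)² = 13.95 J.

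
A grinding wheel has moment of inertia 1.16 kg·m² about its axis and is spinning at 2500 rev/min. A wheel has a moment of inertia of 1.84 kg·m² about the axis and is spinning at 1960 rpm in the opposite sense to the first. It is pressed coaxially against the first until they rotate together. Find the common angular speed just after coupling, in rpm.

No external torque acts about the common axis, so total angular momentum is conserved.
Taking A's sense as positive: L = (1.160)(2500) − (1.840)(1960) = -706.4 kg·m²·rpm.
Combined I = 1.160 + 1.840 = 3.000 kg·m².
ω_f = L / I = -706.4 / 3.000 = -235.5 rpm.

|ω_f| ≈ 235 rpm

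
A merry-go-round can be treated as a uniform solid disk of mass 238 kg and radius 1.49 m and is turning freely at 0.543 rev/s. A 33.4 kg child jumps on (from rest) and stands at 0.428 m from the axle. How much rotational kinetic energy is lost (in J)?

energy lost ≈ 34.8 J

No external torque acts about the axle; L_before = L_after.
I_p = ½(238)(1.49)² = 264.2 kg·m².
Added inertia Σmr² = (33.4)(0.428)² = 6.118 kg·m²; I_f = 264.2 + 6.118 = 270.3 kg·m².
ω_f = I_p ω_i / I_f = (264.2)(0.543) / 270.3 = 0.5307 rev/s.
KE_i = ½(264.2)(3.412 rad/s)² = 1538 J; KE_f = ½(270.3)(3.335)² = 1503 J.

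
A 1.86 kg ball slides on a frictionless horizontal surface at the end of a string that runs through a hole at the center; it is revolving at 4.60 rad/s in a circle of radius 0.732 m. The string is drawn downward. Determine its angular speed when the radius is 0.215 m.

ω₂ ≈ 53.3 rad/s

No torque about the axis ⇒ m r₁² ω₁ = m r₂² ω₂.
ω₂ = ω₁ (r₁/r₂)² = (4.60)(0.732/0.215)² = 53.32 rad/s.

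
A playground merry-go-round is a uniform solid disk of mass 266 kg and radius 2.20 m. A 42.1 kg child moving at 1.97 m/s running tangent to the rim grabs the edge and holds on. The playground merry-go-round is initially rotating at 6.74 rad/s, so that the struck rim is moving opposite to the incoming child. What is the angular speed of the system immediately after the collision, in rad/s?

The axle reaction passes through the axle and exerts no torque about it; angular momentum about the axle is conserved through the impact.
I_p = ½(266)(2.20)² = 643.7 kg·m². Taking the sense of the child's angular momentum as positive, L_{child} = m v R = (42.1)(1.97)(2.20) = 182.5 kg·m²/s.
L_i = −I_p ω_p + m v R = −(643.7)(6.74) + 182.5 = -4156 kg·m²/s.
After sticking, I_f = I_p + m R² = 643.7 + (42.1)(2.20)² = 847.5 kg·m².
ω_f = L_i / I_f = -4156 / 847.5 = -4.904 rad/s.

|ω_f| ≈ 4.90 rad/s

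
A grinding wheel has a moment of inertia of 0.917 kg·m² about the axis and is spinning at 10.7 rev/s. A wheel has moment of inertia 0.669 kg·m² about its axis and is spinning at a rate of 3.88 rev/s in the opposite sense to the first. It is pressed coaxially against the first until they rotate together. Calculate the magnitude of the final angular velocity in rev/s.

|ω_f| ≈ 4.55 rev/s

The coupling torques are internal; angular momentum about the shared axis is conserved.
Taking A's sense as positive: L = (0.9170)(10.7) − (0.6690)(3.88) = 7.216 kg·m²·rev/s.
Combined I = 0.9170 + 0.6690 = 1.586 kg·m².
ω_f = L / I = 7.216 / 1.586 = 4.550 rev/s.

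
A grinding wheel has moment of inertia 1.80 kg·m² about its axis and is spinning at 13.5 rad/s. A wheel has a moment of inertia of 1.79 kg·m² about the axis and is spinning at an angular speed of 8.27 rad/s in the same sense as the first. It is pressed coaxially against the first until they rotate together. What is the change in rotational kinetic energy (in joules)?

The coupling torques are internal; angular momentum about the shared axis is conserved.
Taking A's sense as positive: L = (1.800)(13.5) + (1.790)(8.27) = 39.10 kg·m²·rad/s.
Combined I = 1.800 + 1.790 = 3.590 kg·m².
ω_f = L / I = 39.10 / 3.590 = 10.89 rad/s.
KE_i = ½ΣIω² = 225.2 J; KE_f = ½(3.590)(10.89)² = 213.0 J.

ΔKE ≈ -12.3 J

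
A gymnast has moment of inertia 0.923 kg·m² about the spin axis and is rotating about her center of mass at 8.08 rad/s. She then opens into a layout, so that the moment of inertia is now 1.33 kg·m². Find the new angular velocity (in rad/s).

ω₂ ≈ 5.61 rad/s

With no external torque about the axis, L is conserved: I₁ω₁ = I₂ω₂.
ω₂ = I₁ω₁ / I₂ = (0.9230)(8.08 rad/s) / (1.330) = 5.607 rad/s.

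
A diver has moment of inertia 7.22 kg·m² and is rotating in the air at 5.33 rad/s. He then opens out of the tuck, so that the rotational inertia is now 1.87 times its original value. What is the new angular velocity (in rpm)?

Angular momentum about the spin axis is conserved since the torque about it is zero.
I₂ = 1.87 × 7.22 = 13.50 kg·m².
ω₂ = I₁ω₁ / I₂ = (7.220)(5.33 rad/s) / (13.50) = 2.850 rad/s = 27.22 rpm.

ω₂ ≈ 27.2 rpm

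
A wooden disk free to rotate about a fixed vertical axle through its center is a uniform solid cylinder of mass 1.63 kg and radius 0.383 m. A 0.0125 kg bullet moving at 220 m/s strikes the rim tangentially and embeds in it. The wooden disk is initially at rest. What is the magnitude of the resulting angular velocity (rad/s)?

|ω_f| ≈ 8.68 rad/s

The axle reaction passes through the axle and exerts no torque about it; angular momentum about the axle is conserved through the impact.
I_p = ½(1.63)(0.383)² = 0.1196 kg·m². Taking the sense of the bullet's angular momentum as positive, L_{bullet} = m v R = (0.0125)(220)(0.383) = 1.053 kg·m²/s.
L_i = 0 + 1.053 = 1.053 kg·m²/s.
After sticking, I_f = I_p + m R² = 0.1196 + (0.0125)(0.383)² = 0.1214 kg·m².
ω_f = L_i / I_f = 1.053 / 0.1214 = 8.677 rad/s.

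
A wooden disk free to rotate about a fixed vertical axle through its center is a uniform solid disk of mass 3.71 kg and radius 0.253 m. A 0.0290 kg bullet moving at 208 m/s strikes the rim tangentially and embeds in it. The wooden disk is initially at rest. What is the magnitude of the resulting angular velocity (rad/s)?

About the axle the impulsive forces during the collision are internal, so angular momentum about that axis is conserved.
I_p = ½(3.71)(0.253)² = 0.1187 kg·m². Taking the sense of the bullet's angular momentum as positive, L_{bullet} = m v R = (0.0290)(208)(0.253) = 1.526 kg·m²/s.
L_i = 0 + 1.526 = 1.526 kg·m²/s.
After sticking, I_f = I_p + m R² = 0.1187 + (0.0290)(0.253)² = 0.1206 kg·m².
ω_f = L_i / I_f = 1.526 / 0.1206 = 12.65 rad/s.

|ω_f| ≈ 12.7 rad/s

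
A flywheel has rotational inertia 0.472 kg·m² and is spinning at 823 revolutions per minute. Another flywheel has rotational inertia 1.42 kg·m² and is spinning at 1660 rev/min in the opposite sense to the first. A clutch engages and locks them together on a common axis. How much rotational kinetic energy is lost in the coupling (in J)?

The coupling torques are internal; angular momentum about the shared axis is conserved.
Taking A's sense as positive: L = (0.4720)(823) − (1.420)(1660) = -1969 kg·m²·rpm.
Combined I = 0.4720 + 1.420 = 1.892 kg·m².
ω_f = L / I = -1969 / 1.892 = -1041 rpm.
KE_i = ½ΣIω² = 23210 J; KE_f = ½(1.892)(109.0)² = 11230 J.

ΔKE lost ≈ 12000 J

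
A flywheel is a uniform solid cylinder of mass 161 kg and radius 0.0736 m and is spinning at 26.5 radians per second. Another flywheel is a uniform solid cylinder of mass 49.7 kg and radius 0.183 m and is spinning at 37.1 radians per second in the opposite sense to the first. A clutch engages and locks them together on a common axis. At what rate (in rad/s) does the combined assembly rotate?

|ω_f| ≈ 15.2 rad/s

The coupling torques are internal; angular momentum about the shared axis is conserved.
Moments of inertia: I_A = ½(161)(0.0736)² = 0.4361 kg·m²; I_B = ½(49.7)(0.183)² = 0.8322 kg·m².
Taking A's sense as positive: L = (0.4361)(26.5) − (0.8322)(37.1) = -19.32 kg·m²·rad/s.
Combined I = 0.4361 + 0.8322 = 1.268 kg·m².
ω_f = L / I = -19.32 / 1.268 = -15.23 rad/s.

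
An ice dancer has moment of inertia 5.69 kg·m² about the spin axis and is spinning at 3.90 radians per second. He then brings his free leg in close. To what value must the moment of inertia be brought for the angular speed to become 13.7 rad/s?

I₂ ≈ 1.62 kg·m²

With no external torque about the axis, L is conserved: I₁ω₁ = I₂ω₂.
I₂ = I₁ω₁ / ω₂ = (5.69)(3.90) / (13.7) = 1.620 kg·m².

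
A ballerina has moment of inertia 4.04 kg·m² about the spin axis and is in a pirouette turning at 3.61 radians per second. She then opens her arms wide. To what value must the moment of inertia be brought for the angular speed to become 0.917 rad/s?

Angular momentum about the spin axis is conserved since the torque about it is zero.
I₂ = I₁ω₁ / ω₂ = (4.04)(3.61) / (0.917) = 15.90 kg·m².

I₂ ≈ 15.9 kg·m²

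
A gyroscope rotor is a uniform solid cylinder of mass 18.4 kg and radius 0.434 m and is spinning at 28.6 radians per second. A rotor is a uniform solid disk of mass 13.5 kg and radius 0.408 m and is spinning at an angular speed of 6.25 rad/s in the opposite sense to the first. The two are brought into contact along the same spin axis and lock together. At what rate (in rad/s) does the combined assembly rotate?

|ω_f| ≈ 14.9 rad/s

No external torque acts about the common axis, so total angular momentum is conserved.
Moments of inertia: I_A = ½(18.4)(0.434)² = 1.733 kg·m²; I_B = ½(13.5)(0.408)² = 1.124 kg·m².
Taking A's sense as positive: L = (1.733)(28.6) − (1.124)(6.25) = 42.54 kg·m²·rad/s.
Combined I = 1.733 + 1.124 = 2.857 kg·m².
ω_f = L / I = 42.54 / 2.857 = 14.89 rad/s.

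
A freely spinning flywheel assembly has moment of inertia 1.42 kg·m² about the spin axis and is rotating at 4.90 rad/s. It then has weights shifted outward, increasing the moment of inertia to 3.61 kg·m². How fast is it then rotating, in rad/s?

ω₂ ≈ 1.93 rad/s

With no external torque about the axis, L is conserved: I₁ω₁ = I₂ω₂.
ω₂ = I₁ω₁ / I₂ = (1.420)(4.90 rad/s) / (3.610) = 1.927 rad/s.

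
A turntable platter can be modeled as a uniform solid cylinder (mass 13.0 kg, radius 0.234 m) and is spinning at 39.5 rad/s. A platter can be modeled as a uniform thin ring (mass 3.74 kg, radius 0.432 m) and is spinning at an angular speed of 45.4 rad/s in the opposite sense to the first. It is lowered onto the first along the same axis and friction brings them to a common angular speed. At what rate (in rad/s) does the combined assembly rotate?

|ω_f| ≈ 16.7 rad/s

The coupling torques are internal; angular momentum about the shared axis is conserved.
Moments of inertia: I_A = ½(13.0)(0.234)² = 0.3559 kg·m²; I_B = (3.74)(0.432)² = 0.6980 kg·m².
Taking A's sense as positive: L = (0.3559)(39.5) − (0.6980)(45.4) = -17.63 kg·m²·rad/s.
Combined I = 0.3559 + 0.6980 = 1.054 kg·m².
ω_f = L / I = -17.63 / 1.054 = -16.73 rad/s.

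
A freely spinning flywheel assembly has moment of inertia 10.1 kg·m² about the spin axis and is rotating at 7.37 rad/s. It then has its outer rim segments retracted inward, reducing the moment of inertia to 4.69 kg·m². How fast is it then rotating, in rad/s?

ω₂ ≈ 15.9 rad/s

Angular momentum about the spin axis is conserved since the torque about it is zero.
ω₂ = I₁ω₁ / I₂ = (10.10)(7.37 rad/s) / (4.690) = 15.87 rad/s.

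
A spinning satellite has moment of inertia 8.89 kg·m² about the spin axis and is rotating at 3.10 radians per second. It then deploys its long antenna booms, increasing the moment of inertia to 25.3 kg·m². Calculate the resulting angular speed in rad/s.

ω₂ ≈ 1.09 rad/s

No external torque acts about the spin axis, so angular momentum is conserved.
ω₂ = I₁ω₁ / I₂ = (8.890)(3.10 rad/s) / (25.30) = 1.089 rad/s.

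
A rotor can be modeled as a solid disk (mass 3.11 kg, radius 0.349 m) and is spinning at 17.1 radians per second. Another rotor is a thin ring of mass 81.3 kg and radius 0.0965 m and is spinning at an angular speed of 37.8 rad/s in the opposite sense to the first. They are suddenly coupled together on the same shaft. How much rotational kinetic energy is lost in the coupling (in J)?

No external torque acts about the common axis, so total angular momentum is conserved.
Moments of inertia: I_A = ½(3.11)(0.349)² = 0.1894 kg·m²; I_B = (81.3)(0.0965)² = 0.7571 kg·m².
Taking A's sense as positive: L = (0.1894)(17.1) − (0.7571)(37.8) = -25.38 kg·m²·rad/s.
Combined I = 0.1894 + 0.7571 = 0.9465 kg·m².
ω_f = L / I = -25.38 / 0.9465 = -26.81 rad/s.
KE_i = ½ΣIω² = 568.6 J; KE_f = ½(0.9465)(26.81)² = 340.3 J.

ΔKE lost ≈ 228 J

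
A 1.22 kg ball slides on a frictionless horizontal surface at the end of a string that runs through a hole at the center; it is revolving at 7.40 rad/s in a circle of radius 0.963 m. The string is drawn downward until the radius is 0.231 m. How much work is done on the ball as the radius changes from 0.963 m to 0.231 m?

No torque about the axis ⇒ m r₁² ω₁ = m r₂² ω₂.
ω₂ = ω₁ (r₁/r₂)² = (7.40)(0.963/0.231)² = 128.6 rad/s.
W = ΔKE = ½m(v₂² − v₁²) = 507.4 J.

W ≈ 507 J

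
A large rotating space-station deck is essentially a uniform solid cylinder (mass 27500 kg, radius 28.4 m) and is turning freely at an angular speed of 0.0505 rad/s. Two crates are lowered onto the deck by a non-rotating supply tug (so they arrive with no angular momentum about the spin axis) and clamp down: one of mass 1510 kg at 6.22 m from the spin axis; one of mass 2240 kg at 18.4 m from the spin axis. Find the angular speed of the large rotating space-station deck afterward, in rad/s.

ω_f ≈ 0.0470 rad/s

No external torque acts about the spin axis; L_before = L_after.
I_p = ½(27500)(28.4)² = 1.109e+07 kg·m².
Added inertia Σmr² = (1510)(6.22)² + (2240)(18.4)² = 8.168e+05 kg·m²; I_f = 1.109e+07 + 8.168e+05 = 1.191e+07 kg·m².
ω_f = I_p ω_i / I_f = (1.109e+07)(0.0505) / 1.191e+07 = 0.04704 rad/s.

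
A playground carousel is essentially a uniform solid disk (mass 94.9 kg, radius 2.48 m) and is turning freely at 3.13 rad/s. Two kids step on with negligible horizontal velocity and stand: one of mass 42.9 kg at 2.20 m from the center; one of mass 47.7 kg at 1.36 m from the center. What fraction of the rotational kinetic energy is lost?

fraction ≈ 0.503

No external torque acts about the center; L_before = L_after.
I_p = ½(94.9)(2.48)² = 291.8 kg·m².
Added inertia Σmr² = (42.9)(2.20)² + (47.7)(1.36)² = 295.9 kg·m²; I_f = 291.8 + 295.9 = 587.7 kg·m².
ω_f = I_p ω_i / I_f = (291.8)(3.13) / 587.7 = 1.554 rad/s.
KE_i = ½(291.8)(3.130 rad/s)² = 1430 J; KE_f = ½(587.7)(1.554)² = 709.9 J.
Fraction lost = 0.5034.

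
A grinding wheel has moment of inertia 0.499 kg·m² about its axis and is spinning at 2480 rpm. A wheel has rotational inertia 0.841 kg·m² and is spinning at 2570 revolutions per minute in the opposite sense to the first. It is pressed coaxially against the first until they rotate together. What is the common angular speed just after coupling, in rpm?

The coupling torques are internal; angular momentum about the shared axis is conserved.
Taking A's sense as positive: L = (0.4990)(2480) − (0.8410)(2570) = -923.9 kg·m²·rpm.
Combined I = 0.4990 + 0.8410 = 1.340 kg·m².
ω_f = L / I = -923.9 / 1.340 = -689.4 rpm.

|ω_f| ≈ 689 rpm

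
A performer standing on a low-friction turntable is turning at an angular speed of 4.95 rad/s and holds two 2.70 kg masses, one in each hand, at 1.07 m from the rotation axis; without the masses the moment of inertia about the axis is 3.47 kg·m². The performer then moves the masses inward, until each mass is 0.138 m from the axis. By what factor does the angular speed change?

No external torque acts about the spin axis, so angular momentum is conserved.
I₁ = 3.47 + 2(2.70)(1.07)² = 9.652 kg·m²; I₂ = 3.47 + 2(2.70)(0.138)² = 3.573 kg·m².
ω₂/ω₁ = I₁/I₂ = 9.652 / 3.573 = 2.702.

ω₂/ω₁ ≈ 2.70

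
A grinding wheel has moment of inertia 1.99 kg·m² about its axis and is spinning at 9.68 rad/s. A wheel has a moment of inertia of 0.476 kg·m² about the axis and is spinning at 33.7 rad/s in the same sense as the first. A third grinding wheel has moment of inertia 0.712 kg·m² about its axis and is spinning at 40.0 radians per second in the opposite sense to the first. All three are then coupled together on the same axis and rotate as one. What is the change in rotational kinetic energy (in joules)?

No external torque acts about the common axis, so total angular momentum is conserved.
Taking A's sense as positive: L = (1.990)(9.68) + (0.4760)(33.7) − (0.7120)(40.0) = 6.824 kg·m²·rad/s.
Combined I = 1.990 + 0.4760 + 0.7120 = 3.178 kg·m².
ω_f = L / I = 6.824 / 3.178 = 2.147 rad/s.
KE_i = ½ΣIω² = 933.1 J; KE_f = ½(3.178)(2.147)² = 7.327 J.

ΔKE ≈ -926 J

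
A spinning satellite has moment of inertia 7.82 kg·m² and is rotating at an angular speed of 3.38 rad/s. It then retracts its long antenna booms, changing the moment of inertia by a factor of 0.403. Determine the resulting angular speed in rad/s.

Angular momentum about the spin axis is conserved since the torque about it is zero.
I₂ = 0.403 × 7.82 = 3.151 kg·m².
ω₂ = I₁ω₁ / I₂ = (7.820)(3.38 rad/s) / (3.151) = 8.387 rad/s.

ω₂ ≈ 8.39 rad/s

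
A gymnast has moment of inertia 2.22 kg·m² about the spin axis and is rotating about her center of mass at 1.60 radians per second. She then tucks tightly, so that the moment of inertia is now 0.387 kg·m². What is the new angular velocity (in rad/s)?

ω₂ ≈ 9.18 rad/s

No external torque acts about the spin axis, so angular momentum is conserved.
ω₂ = I₁ω₁ / I₂ = (2.220)(1.60 rad/s) / (0.3870) = 9.178 rad/s.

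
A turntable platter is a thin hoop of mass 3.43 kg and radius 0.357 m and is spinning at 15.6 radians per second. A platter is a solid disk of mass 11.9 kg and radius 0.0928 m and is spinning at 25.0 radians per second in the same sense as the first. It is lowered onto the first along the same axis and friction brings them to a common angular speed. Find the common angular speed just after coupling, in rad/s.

|ω_f| ≈ 16.6 rad/s

No external torque acts about the common axis, so total angular momentum is conserved.
Moments of inertia: I_A = (3.43)(0.357)² = 0.4372 kg·m²; I_B = ½(11.9)(0.0928)² = 0.05124 kg·m².
Taking A's sense as positive: L = (0.4372)(15.6) + (0.05124)(25.0) = 8.101 kg·m²·rad/s.
Combined I = 0.4372 + 0.05124 = 0.4884 kg·m².
ω_f = L / I = 8.101 / 0.4884 = 16.59 rad/s.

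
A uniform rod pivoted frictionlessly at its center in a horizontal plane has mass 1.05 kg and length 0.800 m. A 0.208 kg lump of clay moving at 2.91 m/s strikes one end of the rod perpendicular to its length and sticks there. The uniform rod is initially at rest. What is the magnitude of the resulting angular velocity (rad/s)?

|ω_f| ≈ 2.71 rad/s

The axle reaction passes through the pivot and exerts no torque about it; angular momentum about the pivot is conserved through the impact.
I_p = (1/12)(1.05)(0.800)² = 0.05600 kg·m². Taking the sense of the lump of clay's angular momentum as positive, L_{lump} = m v R = (0.208)(2.91)(0.800/2) = 0.2421 kg·m²/s.
L_i = 0 + 0.2421 = 0.2421 kg·m²/s.
After sticking, I_f = I_p + m R² = 0.05600 + (0.208)(0.800/2)² = 0.08928 kg·m².
ω_f = L_i / I_f = 0.2421 / 0.08928 = 2.712 rad/s.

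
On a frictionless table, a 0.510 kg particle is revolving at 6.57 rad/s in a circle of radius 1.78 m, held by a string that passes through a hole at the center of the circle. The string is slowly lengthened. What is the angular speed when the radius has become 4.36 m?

No torque about the axis ⇒ m r₁² ω₁ = m r₂² ω₂.
ω₂ = ω₁ (r₁/r₂)² = (6.57)(1.78/4.36)² = 1.095 rad/s.

ω₂ ≈ 1.10 rad/s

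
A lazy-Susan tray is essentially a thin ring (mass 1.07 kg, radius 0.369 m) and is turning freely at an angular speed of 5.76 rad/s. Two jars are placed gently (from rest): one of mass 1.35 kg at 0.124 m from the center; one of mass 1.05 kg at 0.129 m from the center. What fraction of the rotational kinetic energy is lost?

No external torque acts about the center; L_before = L_after.
I_p = (1.07)(0.369)² = 0.1457 kg·m².
Added inertia Σmr² = (1.35)(0.124)² + (1.05)(0.129)² = 0.03823 kg·m²; I_f = 0.1457 + 0.03823 = 0.1839 kg·m².
ω_f = I_p ω_i / I_f = (0.1457)(5.76) / 0.1839 = 4.563 rad/s.
KE_i = ½(0.1457)(5.760 rad/s)² = 2.417 J; KE_f = ½(0.1839)(4.563)² = 1.914 J.
Fraction lost = 0.2079.

fraction ≈ 0.208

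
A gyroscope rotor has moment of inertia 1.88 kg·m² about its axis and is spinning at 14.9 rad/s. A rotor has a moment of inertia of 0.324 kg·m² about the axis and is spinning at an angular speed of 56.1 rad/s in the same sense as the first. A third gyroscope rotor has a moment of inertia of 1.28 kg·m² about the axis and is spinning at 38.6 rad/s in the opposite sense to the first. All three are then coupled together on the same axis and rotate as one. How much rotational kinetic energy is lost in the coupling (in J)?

ΔKE lost ≈ 1670 J

The coupling torques are internal; angular momentum about the shared axis is conserved.
Taking A's sense as positive: L = (1.880)(14.9) + (0.3240)(56.1) − (1.280)(38.6) = -3.220 kg·m²·rad/s.
Combined I = 1.880 + 0.3240 + 1.280 = 3.484 kg·m².
ω_f = L / I = -3.220 / 3.484 = -0.9241 rad/s.
KE_i = ½ΣIω² = 1672 J; KE_f = ½(3.484)(0.9241)² = 1.488 J.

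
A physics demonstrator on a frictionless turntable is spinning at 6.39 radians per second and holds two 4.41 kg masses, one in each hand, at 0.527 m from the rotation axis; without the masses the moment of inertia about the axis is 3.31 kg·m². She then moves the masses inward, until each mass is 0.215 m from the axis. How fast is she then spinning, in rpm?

ω₂ ≈ 94.5 rpm

No external torque acts about the spin axis, so angular momentum is conserved.
I₁ = 3.31 + 2(4.41)(0.527)² = 5.760 kg·m²; I₂ = 3.31 + 2(4.41)(0.215)² = 3.718 kg·m².
ω₂ = I₁ω₁ / I₂ = (5.760)(6.39 rad/s) / (3.718) = 9.900 rad/s = 94.53 rpm.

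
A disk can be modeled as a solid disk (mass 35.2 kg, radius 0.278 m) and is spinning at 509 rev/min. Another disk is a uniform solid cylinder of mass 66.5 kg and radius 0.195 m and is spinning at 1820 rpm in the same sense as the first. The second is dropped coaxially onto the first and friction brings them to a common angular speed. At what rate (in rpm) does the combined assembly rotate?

The coupling torques are internal; angular momentum about the shared axis is conserved.
Moments of inertia: I_A = ½(35.2)(0.278)² = 1.360 kg·m²; I_B = ½(66.5)(0.195)² = 1.264 kg·m².
Taking A's sense as positive: L = (1.360)(509) + (1.264)(1820) = 2993 kg·m²·rpm.
Combined I = 1.360 + 1.264 = 2.625 kg·m².
ω_f = L / I = 2993 / 2.625 = 1141 rpm.

|ω_f| ≈ 1140 rpm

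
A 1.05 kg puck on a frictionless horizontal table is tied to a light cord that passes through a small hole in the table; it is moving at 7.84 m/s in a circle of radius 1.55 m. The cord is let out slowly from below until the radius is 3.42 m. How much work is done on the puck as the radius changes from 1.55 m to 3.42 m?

W ≈ -25.6 J

Central (radial) force ⇒ zero torque about the center ⇒ m v r is constant.
v₂ = v₁ r₁ / r₂ = (7.84)(1.55) / (3.42) = 3.553 m/s.
W = ΔKE = ½m(v₂² − v₁²) = -25.64 J.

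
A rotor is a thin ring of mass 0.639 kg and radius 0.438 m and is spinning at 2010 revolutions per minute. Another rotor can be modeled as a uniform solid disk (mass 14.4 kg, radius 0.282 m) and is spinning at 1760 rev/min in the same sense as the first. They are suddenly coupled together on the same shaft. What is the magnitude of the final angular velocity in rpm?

|ω_f| ≈ 1800 rpm

The coupling torques are internal; angular momentum about the shared axis is conserved.
Moments of inertia: I_A = (0.639)(0.438)² = 0.1226 kg·m²; I_B = ½(14.4)(0.282)² = 0.5726 kg·m².
Taking A's sense as positive: L = (0.1226)(2010) + (0.5726)(1760) = 1254 kg·m²·rpm.
Combined I = 0.1226 + 0.5726 = 0.6952 kg·m².
ω_f = L / I = 1254 / 0.6952 = 1804 rpm.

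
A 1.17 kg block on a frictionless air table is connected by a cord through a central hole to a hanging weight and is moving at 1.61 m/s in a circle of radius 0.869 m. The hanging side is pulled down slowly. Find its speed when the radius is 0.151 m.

Central (radial) force ⇒ zero torque about the center ⇒ m v r is constant.
v₂ = v₁ r₁ / r₂ = (1.61)(0.869) / (0.151) = 9.265 m/s.

v₂ ≈ 9.27 m/s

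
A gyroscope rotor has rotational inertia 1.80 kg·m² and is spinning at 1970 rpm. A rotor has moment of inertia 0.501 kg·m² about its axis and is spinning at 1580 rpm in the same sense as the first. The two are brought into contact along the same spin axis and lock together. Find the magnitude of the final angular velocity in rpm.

No external torque acts about the common axis, so total angular momentum is conserved.
Taking A's sense as positive: L = (1.800)(1970) + (0.5010)(1580) = 4338 kg·m²·rpm.
Combined I = 1.800 + 0.5010 = 2.301 kg·m².
ω_f = L / I = 4338 / 2.301 = 1885 rpm.

|ω_f| ≈ 1890 rpm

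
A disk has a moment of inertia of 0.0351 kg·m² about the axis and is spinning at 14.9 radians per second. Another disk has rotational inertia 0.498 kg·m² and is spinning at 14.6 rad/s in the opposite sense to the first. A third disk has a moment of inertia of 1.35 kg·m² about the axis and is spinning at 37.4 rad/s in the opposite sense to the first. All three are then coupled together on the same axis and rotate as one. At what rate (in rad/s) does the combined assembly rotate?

|ω_f| ≈ 30.4 rad/s

No external torque acts about the common axis, so total angular momentum is conserved.
Taking A's sense as positive: L = (0.03510)(14.9) − (0.4980)(14.6) − (1.350)(37.4) = -57.24 kg·m²·rad/s.
Combined I = 0.03510 + 0.4980 + 1.350 = 1.883 kg·m².
ω_f = L / I = -57.24 / 1.883 = -30.40 rad/s.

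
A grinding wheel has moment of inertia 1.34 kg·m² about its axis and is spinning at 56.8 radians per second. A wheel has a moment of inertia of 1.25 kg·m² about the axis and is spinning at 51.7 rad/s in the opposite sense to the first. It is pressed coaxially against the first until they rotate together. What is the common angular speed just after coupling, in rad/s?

|ω_f| ≈ 4.44 rad/s

The coupling torques are internal; angular momentum about the shared axis is conserved.
Taking A's sense as positive: L = (1.340)(56.8) − (1.250)(51.7) = 11.49 kg·m²·rad/s.
Combined I = 1.340 + 1.250 = 2.590 kg·m².
ω_f = L / I = 11.49 / 2.590 = 4.435 rad/s.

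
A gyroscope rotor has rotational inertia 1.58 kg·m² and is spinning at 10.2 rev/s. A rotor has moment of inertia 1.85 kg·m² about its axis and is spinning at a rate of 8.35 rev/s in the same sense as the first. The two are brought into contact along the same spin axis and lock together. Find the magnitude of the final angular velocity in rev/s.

|ω_f| ≈ 9.20 rev/s

The coupling torques are internal; angular momentum about the shared axis is conserved.
Taking A's sense as positive: L = (1.580)(10.2) + (1.850)(8.35) = 31.56 kg·m²·rev/s.
Combined I = 1.580 + 1.850 = 3.430 kg·m².
ω_f = L / I = 31.56 / 3.430 = 9.202 rev/s.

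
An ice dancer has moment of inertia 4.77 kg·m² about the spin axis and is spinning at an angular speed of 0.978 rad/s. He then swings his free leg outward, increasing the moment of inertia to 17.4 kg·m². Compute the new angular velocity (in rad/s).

With no external torque about the axis, L is conserved: I₁ω₁ = I₂ω₂.
ω₂ = I₁ω₁ / I₂ = (4.770)(0.978 rad/s) / (17.40) = 0.2681 rad/s.

ω₂ ≈ 0.268 rad/s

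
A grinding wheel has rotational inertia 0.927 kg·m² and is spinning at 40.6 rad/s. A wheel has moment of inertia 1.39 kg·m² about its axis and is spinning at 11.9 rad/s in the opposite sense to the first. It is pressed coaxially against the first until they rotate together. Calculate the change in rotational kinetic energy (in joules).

No external torque acts about the common axis, so total angular momentum is conserved.
Taking A's sense as positive: L = (0.9270)(40.6) − (1.390)(11.9) = 21.10 kg·m²·rad/s.
Combined I = 0.9270 + 1.390 = 2.317 kg·m².
ω_f = L / I = 21.10 / 2.317 = 9.105 rad/s.
KE_i = ½ΣIω² = 862.4 J; KE_f = ½(2.317)(9.105)² = 96.03 J.

ΔKE ≈ -766 J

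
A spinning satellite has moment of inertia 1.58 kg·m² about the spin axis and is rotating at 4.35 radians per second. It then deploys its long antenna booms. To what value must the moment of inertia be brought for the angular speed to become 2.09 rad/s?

I₂ ≈ 3.29 kg·m²

Angular momentum about the spin axis is conserved since the torque about it is zero.
I₂ = I₁ω₁ / ω₂ = (1.58)(4.35) / (2.09) = 3.289 kg·m².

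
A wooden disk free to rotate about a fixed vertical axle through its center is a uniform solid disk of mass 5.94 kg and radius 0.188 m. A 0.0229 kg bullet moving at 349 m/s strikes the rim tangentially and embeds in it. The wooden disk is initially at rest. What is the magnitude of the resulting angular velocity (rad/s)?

|ω_f| ≈ 14.2 rad/s

About the axle the impulsive forces during the collision are internal, so angular momentum about that axis is conserved.
I_p = ½(5.94)(0.188)² = 0.1050 kg·m². Taking the sense of the bullet's angular momentum as positive, L_{bullet} = m v R = (0.0229)(349)(0.188) = 1.503 kg·m²/s.
L_i = 0 + 1.503 = 1.503 kg·m²/s.
After sticking, I_f = I_p + m R² = 0.1050 + (0.0229)(0.188)² = 0.1058 kg·m².
ω_f = L_i / I_f = 1.503 / 0.1058 = 14.20 rad/s.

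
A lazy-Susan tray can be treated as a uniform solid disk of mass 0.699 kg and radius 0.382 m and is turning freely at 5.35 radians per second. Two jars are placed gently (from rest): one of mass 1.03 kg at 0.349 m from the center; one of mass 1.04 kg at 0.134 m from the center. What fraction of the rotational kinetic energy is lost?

The added mass arrives with no angular momentum about the center, and any external torque about the center is negligible, so the system's angular momentum is conserved.
I_p = ½(0.699)(0.382)² = 0.05100 kg·m².
Added inertia Σmr² = (1.03)(0.349)² + (1.04)(0.134)² = 0.1441 kg·m²; I_f = 0.05100 + 0.1441 = 0.1951 kg·m².
ω_f = I_p ω_i / I_f = (0.05100)(5.35) / 0.1951 = 1.398 rad/s.
KE_i = ½(0.05100)(5.350 rad/s)² = 0.7299 J; KE_f = ½(0.1951)(1.398)² = 0.1908 J.
Fraction lost = 0.7386.

fraction ≈ 0.739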